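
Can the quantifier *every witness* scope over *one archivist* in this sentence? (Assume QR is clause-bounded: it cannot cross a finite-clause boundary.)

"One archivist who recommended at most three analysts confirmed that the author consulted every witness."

*every witness* is embedded in the finite complement clause *that the author consulted every witness*.
Given the clause-boundedness assumption, QR cannot cross the finite CP into the matrix.
There is no licit LF on which *every witness* c-commands *one archivist*.

No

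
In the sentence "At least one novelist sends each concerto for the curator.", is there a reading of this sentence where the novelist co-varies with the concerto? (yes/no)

Yes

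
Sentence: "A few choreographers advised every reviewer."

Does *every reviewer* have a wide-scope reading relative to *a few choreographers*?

Both DPs are arguments of the same predicate; there is no clause or island boundary between them.
No island intervenes, so both surface and inverse scope are derivable.

Yes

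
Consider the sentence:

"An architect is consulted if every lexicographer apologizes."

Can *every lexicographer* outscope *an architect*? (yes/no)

No

Structurally, *every lexicographer* is inside the adjunct clause *if every lexicographer apologizes*.
Adverbial clauses are not L-marked, so they are barriers for QR — the quantifier cannot escape the adjunct.
*every lexicographer* > *an architect* would require crossing that boundary, which is illicit.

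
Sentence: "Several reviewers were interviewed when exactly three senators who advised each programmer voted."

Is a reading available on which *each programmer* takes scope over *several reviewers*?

The DP *each programmer* is contained in the relative clause *who advised each programmer*, which is itself inside the adjunct *when exactly three senators who advised each programmer voted*.
Two island boundaries intervene — the relative clause and the adjunct. Either alone would block QR.
So the wide-scope reading for *each programmer* is blocked.

No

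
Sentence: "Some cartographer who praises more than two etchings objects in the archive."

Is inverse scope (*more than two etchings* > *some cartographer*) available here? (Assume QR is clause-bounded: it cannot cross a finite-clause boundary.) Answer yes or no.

The target quantifier *more than two etchings* is part of the relative clause *who praises more than two etchings*.
A relative clause is a scope island — quantifier raising cannot cross its boundary.
The inverse ordering *more than two etchings* > *some cartographer* is therefore underivable.

No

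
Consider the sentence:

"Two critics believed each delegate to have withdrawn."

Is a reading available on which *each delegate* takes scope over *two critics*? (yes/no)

Yes

*each delegate* is an ECM subject; ECM complements are not islands, and the embedded quantifier may take matrix scope.
Since no island is crossed, the inverse ordering is licensed alongside surface scope.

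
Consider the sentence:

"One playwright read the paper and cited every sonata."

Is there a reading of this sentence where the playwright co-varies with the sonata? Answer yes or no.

That reading corresponds to *every sonata* > *one playwright*.
*every sonata* sits inside one conjunct of the coordinate structure (*cited every sonata*).
Coordinate structures are islands for non-across-the-board movement, QR included.
The inverse ordering *every sonata* > *one playwright* is therefore underivable.
(Only the surface reading survives: one fixed playwright with respect to all the relevant sonatas.)

No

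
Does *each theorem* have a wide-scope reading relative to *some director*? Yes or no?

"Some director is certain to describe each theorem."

Yes

Infinitival complements of raising predicates do not block QR; *each theorem* and *some director* are effectively clausemates.
Since no island is crossed, the inverse ordering is licensed alongside surface scope.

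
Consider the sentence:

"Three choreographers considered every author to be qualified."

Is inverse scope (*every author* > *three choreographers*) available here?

Yes

*every author* is the subject of an ECM infinitive — the infinitival complement of an ECM verb is not a scope island, so *every author* can raise into the matrix clause.
With no island boundary between them, the object can take inverse scope over the subject via ordinary QR within the clause.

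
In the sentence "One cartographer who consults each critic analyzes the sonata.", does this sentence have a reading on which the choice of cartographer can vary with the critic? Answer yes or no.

That reading corresponds to *each critic* > *one cartographer*.
*each critic* is embedded in the relative clause *who consults each critic*.
Quantifiers inside a relative clause are trapped there; the RC boundary blocks QR.
So *each critic* cannot raise high enough to outscope *one cartographer*; only the surface ordering *one cartographer* > *each critic* is available.

No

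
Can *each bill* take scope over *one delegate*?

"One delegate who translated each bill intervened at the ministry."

No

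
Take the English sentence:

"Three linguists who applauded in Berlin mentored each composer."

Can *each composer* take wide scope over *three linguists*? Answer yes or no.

*each composer* is a matrix argument; only *three linguists* is modified by the relative clause *who applauded in Berlin*, so the RC island is irrelevant to the target quantifier.
With no island boundary between them, the object can take inverse scope over the subject via ordinary QR within the clause.
The sentence is scopally ambiguous between *three linguists* > *each composer* and *each composer* > *three linguists*.

Yes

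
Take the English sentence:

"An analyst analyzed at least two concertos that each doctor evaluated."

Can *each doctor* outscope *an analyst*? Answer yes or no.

No

Structurally, *each doctor* is inside the relative clause *that each doctor evaluated* modifying *at least two concertos*.
Quantifiers inside a relative clause are trapped there; the RC boundary blocks QR.
So *each doctor* cannot raise to a position above *an analyst*.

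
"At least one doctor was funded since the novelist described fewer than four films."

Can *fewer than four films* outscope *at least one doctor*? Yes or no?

*fewer than four films* occurs within the adjunct clause *since the novelist described fewer than four films*.
Adverbial clauses are not L-marked, so they are barriers for QR — the quantifier cannot escape the adjunct.
The inverse ordering *fewer than four films* > *at least one doctor* is therefore underivable.

No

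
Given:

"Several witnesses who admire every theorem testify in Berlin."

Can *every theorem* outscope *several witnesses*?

Structurally, *every theorem* is inside the relative clause *who admire every theorem*.
A relative clause is a scope island — quantifier raising cannot cross its boundary.
*every theorem* is confined to the island and cannot take scope over *several witnesses*.

No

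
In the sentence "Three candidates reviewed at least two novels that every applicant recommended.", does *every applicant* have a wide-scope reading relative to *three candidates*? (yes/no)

No

*every applicant* sits inside the relative clause *that every applicant recommended* modifying *at least two novels*.
A relative clause is a scope island — quantifier raising cannot cross its boundary.
So *every applicant* cannot raise to a position above *three candidates*.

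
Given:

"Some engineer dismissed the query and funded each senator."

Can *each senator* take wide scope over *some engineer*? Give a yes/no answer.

*each senator* is embedded in one conjunct of the coordinate structure (*funded each senator*).
Asymmetric QR out of one conjunct violates the Coordinate Structure Constraint.
*each senator* > *some engineer* would require crossing that boundary, which is illicit.

No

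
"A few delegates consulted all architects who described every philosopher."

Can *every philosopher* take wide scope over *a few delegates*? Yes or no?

No

*every philosopher* occurs within the relative clause *who described every philosopher* modifying *all architects*.
Quantifiers inside a relative clause are trapped there; the RC boundary blocks QR.
So *every philosopher* cannot raise high enough to outscope *a few delegates*; only the surface ordering *a few delegates* > *every philosopher* is available.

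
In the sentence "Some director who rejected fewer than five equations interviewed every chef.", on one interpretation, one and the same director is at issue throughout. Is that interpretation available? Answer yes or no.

The described interpretation is the *some director* > *every chef* scoping.
Nothing needs to raise for *some director* > *every chef*, so no island constraint is at stake.

Yes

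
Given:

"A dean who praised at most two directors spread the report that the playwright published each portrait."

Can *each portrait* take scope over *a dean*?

No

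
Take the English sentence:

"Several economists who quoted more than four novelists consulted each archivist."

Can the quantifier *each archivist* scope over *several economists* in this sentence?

Yes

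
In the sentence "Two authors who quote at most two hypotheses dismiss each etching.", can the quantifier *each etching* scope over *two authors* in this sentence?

The relative clause *who quote at most two hypotheses* modifies *two authors*, but *each etching* is not inside that relative clause — it is an argument of the matrix verb.
Since no island is crossed, the inverse ordering is licensed alongside surface scope.

Yes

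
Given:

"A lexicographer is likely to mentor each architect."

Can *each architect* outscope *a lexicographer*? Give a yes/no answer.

Infinitival complements of raising predicates do not block QR; *each architect* and *a lexicographer* are effectively clausemates.
Ordinary QR to a clause-peripheral position gives the wide-scope LF for the lower DP.

Yes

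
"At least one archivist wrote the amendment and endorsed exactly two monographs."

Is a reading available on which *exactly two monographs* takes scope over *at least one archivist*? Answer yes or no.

No

The DP *exactly two monographs* is contained in one conjunct of the coordinate structure (*endorsed exactly two monographs*).
Asymmetric QR out of one conjunct violates the Coordinate Structure Constraint.
The inverse ordering *exactly two monographs* > *at least one archivist* is therefore underivable.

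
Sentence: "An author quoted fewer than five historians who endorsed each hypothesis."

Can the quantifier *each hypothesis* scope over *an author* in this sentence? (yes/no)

*each hypothesis* sits inside the relative clause *who endorsed each hypothesis* modifying *fewer than five historians*.
Quantifiers inside a relative clause are trapped there; the RC boundary blocks QR.
*each hypothesis* is confined to the island and cannot take scope over *an author*.

No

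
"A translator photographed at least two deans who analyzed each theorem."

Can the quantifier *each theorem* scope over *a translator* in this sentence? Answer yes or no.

No

Structurally, *each theorem* is inside the relative clause *who analyzed each theorem* modifying *at least two deans*.
The relative clause forms an island for QR, so the quantifier is confined to the head noun's restrictor.
So *each theorem* cannot raise high enough to outscope *a translator*; only the surface ordering *a translator* > *each theorem* is available.
(Only the surface reading survives: one fixed translator with respect to all the relevant theorems.)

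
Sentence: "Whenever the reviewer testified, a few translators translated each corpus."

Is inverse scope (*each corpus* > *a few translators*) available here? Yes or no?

Yes

*each corpus* is a matrix argument; the adjunct is an island but the target quantifier is outside it.
No island intervenes, so both surface and inverse scope are derivable.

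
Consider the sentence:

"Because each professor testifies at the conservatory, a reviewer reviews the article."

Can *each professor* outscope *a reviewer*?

The DP *each professor* is contained in the adjunct clause *because each professor testifies at the conservatory*.
Scope out of an adjunct clause is unavailable: QR respects the adjunct-island constraint.
*each professor* is confined to the island and cannot take scope over *a reviewer*.

No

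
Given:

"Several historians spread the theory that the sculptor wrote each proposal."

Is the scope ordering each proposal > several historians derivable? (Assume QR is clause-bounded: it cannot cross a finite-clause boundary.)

The target quantifier *each proposal* is part of the complex NP *the theory that the sculptor wrote each proposal*.
The complex NP is opaque for QR — the quantifier is frozen inside the noun's complement.
So *each proposal* cannot raise high enough to outscope *several historians*; only the surface ordering *several historians* > *each proposal* is available.

No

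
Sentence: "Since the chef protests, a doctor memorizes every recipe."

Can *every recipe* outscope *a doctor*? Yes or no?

The adjunct clause does not contain *every recipe*, which is the matrix object.
Clause-internal QR can adjoin the lower DP above the subject, yielding the inverse reading.

Yes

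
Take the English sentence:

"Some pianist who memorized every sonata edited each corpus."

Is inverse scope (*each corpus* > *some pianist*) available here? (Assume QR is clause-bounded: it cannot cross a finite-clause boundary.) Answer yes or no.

Yes

*each corpus* is a matrix argument; only *some pianist* is modified by the relative clause *who memorized every sonata*, so the RC island is irrelevant to the target quantifier.
With no island boundary between them, the object can take inverse scope over the subject via ordinary QR within the clause.
The sentence is scopally ambiguous between *some pianist* > *each corpus* and *each corpus* > *some pianist*.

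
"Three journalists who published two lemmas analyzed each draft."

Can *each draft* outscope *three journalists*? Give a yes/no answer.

*each draft* sits in the matrix clause, not in the relative clause on *three journalists*.
With no island boundary between them, the object can take inverse scope over the subject via ordinary QR within the clause.
Both orderings are possible: *three journalists* > *each draft* and *each draft* > *three journalists*.

Yes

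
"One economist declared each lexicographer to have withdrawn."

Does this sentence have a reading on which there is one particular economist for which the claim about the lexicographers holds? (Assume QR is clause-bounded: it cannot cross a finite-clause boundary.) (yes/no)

Yes

The described interpretation is the *one economist* > *each lexicographer* scoping.
Surface scope (*one economist* > *each lexicographer*) is always derivable; islands only block QR, not in-situ interpretation.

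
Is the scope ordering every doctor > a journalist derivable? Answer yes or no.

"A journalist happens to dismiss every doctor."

Yes

The matrix predicate is a raising verb, whose infinitival complement is not a scope island — *every doctor* can QR into the matrix clause.
Ordinary QR to a clause-peripheral position gives the wide-scope LF for the lower DP.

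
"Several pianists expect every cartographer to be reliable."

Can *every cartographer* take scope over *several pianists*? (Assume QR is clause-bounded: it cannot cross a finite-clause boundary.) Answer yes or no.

Yes

This is an ECM construction: *every cartographer* is the infinitival subject, Case-marked by the matrix verb, and the infinitive is transparent for QR.
Since no island is crossed, the inverse ordering is licensed alongside surface scope.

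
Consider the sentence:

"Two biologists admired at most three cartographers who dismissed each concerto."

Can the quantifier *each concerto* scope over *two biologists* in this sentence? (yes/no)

No

The DP *each concerto* is contained in the relative clause *who dismissed each concerto* modifying *at most three cartographers*.
Relative clauses block scope extraction: QR cannot target a position outside the modified NP.
So *each concerto* cannot raise high enough to outscope *two biologists*; only the surface ordering *two biologists* > *each concerto* is available.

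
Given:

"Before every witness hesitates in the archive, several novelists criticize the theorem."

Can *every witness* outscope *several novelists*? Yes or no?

No

Structurally, *every witness* is inside the adjunct clause *before every witness hesitates in the archive*.
Adjuncts are opaque for quantifier raising; a quantifier in an adjunct stays inside it.
So the wide-scope reading for *every witness* is blocked.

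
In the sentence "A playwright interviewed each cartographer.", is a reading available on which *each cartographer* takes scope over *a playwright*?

Yes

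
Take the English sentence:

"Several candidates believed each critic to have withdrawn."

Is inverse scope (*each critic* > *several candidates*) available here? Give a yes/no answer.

ECM infinitives lack a CP barrier, so *each critic* can QR over the matrix subject *several candidates*.
QR within a single clause is free, so the lower quantifier may take scope over the higher one.

Yes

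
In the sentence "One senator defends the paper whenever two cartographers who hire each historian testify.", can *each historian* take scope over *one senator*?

No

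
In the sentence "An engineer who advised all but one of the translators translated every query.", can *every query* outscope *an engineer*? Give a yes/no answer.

Yes

Although the sentence contains a relative clause (*who advised all but one of the translators*), *every query* is outside it, in the matrix VP.
No island intervenes, so both surface and inverse scope are derivable.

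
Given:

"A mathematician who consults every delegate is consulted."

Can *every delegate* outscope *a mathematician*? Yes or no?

*every delegate* is embedded in the relative clause *who consults every delegate*.
The relative clause forms an island for QR, so the quantifier is confined to the head noun's restrictor.
Hence only narrow scope for *every delegate* (under *a mathematician*) survives.

No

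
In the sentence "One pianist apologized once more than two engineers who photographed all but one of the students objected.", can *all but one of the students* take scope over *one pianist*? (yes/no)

No

*all but one of the students* is embedded in the relative clause *who photographed all but one of the students*, which is itself inside the adjunct *once more than two engineers who photographed all but one of the students objected*.
Two island boundaries intervene — the relative clause and the adjunct. Either alone would block QR.
There is no licit LF on which *all but one of the students* c-commands *one pianist*.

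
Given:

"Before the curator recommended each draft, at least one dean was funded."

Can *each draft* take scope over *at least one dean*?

No

The target quantifier *each draft* is part of the adjunct clause *before the curator recommended each draft*.
Since the clause is an adjunct (not a complement), the Adjunct Condition blocks QR across its edge.
So *each draft* cannot raise to a position above *at least one dean*.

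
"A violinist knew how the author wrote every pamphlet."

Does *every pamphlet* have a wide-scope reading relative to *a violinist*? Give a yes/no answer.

Structurally, *every pamphlet* is inside the embedded question *how the author wrote every pamphlet*.
QR across an interrogative CP boundary is ruled out as a wh-island violation.
There is no licit LF on which *every pamphlet* c-commands *a violinist*.

No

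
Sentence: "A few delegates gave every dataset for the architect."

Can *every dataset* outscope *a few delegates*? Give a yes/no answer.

Both DPs are arguments of the same predicate; there is no clause or island boundary between them.
QR within a single clause is free, so the lower quantifier may take scope over the higher one.

Yes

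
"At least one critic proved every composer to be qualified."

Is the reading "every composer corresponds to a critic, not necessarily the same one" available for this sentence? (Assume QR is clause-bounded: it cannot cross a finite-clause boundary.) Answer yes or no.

This is the *every composer* > *at least one critic* reading.
*every composer* is an ECM subject; ECM complements are not islands, and the embedded quantifier may take matrix scope.
With no island boundary between them, the object can take inverse scope over the subject via ordinary QR within the clause.

Yes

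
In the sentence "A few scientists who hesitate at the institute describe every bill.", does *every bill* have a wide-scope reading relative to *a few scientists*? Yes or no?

Yes

*every bill* is a matrix argument; only *a few scientists* is modified by the relative clause *who hesitate at the institute*, so the RC island is irrelevant to the target quantifier.
Nothing blocks QR of the lower DP to a position above the higher one, so inverse scope is available.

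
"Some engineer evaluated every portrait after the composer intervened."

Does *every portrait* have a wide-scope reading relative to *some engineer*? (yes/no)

Yes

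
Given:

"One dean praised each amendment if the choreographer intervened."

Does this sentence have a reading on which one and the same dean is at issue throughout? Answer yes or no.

Yes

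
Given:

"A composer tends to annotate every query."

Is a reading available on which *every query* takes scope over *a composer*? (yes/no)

Infinitival complements of raising predicates do not block QR; *every query* and *a composer* are effectively clausemates.
Since no island is crossed, the inverse ordering is licensed alongside surface scope.

Yes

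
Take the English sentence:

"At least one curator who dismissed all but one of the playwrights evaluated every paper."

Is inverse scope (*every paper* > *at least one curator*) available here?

Yes

The RC *who dismissed all but one of the playwrights* is an island, but *every paper* is not inside it — it is the matrix object, a clausemate of *at least one curator*.
Since no island is crossed, the inverse ordering is licensed alongside surface scope.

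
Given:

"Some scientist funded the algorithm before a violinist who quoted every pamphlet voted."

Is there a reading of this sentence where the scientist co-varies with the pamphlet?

That reading corresponds to *every pamphlet* > *some scientist*.
*every pamphlet* is embedded in the relative clause *who quoted every pamphlet*, which is itself inside the adjunct *before a violinist who quoted every pamphlet voted*.
Nested islands: the RC island is itself inside an adjunct island, so wide scope is doubly excluded.
*every pamphlet* is confined to the island and cannot take scope over *some scientist*.

No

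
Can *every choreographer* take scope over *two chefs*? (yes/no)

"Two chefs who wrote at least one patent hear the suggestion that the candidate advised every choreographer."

*every choreographer* sits inside the complex NP *the suggestion that the candidate advised every choreographer*.
The complex NP is opaque for QR — the quantifier is frozen inside the noun's complement.
Hence only narrow scope for *every choreographer* (under *two chefs*) survives.

No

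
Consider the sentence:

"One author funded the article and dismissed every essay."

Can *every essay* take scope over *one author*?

The target quantifier *every essay* is part of one conjunct of the coordinate structure (*dismissed every essay*).
Coordinate structures are islands for non-across-the-board movement, QR included.
The inverse ordering *every essay* > *one author* is therefore underivable.
(Only the surface reading survives: one fixed author with respect to all the relevant essays.)

No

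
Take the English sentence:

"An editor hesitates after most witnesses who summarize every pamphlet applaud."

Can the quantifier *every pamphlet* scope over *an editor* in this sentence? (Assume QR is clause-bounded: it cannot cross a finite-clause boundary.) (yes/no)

No

*every pamphlet* is embedded in the relative clause *who summarize every pamphlet*, which is itself inside the adjunct *after most witnesses who summarize every pamphlet applaud*.
Two island boundaries intervene — the relative clause and the adjunct. Either alone would block QR.
There is no licit LF on which *every pamphlet* c-commands *an editor*.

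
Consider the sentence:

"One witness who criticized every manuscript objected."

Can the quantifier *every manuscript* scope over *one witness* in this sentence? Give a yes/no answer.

The target quantifier *every manuscript* is part of the relative clause *who criticized every manuscript*.
Relative clauses are scope islands: a quantifier cannot QR out of a relative clause to take scope in the matrix clause.
So the wide-scope reading for *every manuscript* is blocked.

No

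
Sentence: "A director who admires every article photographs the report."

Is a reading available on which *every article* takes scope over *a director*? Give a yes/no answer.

No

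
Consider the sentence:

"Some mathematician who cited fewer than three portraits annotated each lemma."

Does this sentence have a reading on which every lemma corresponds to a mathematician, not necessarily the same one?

Yes

This is the *each lemma* > *some mathematician* reading.
*each lemma* sits in the matrix clause, not in the relative clause on *some mathematician*.
No island intervenes, so both surface and inverse scope are derivable.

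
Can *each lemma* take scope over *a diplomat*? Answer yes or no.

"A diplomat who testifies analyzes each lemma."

Yes

The relative clause *who testifies* modifies *a diplomat*, but *each lemma* is not inside that relative clause — it is an argument of the matrix verb.
Since no island is crossed, the inverse ordering is licensed alongside surface scope.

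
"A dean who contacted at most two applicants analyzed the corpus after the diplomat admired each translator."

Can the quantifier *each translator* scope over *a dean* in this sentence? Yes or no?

The target quantifier *each translator* is part of the adjunct clause *after the diplomat admired each translator*.
Since the clause is an adjunct (not a complement), the Adjunct Condition blocks QR across its edge.
So the wide-scope reading for *each translator* is blocked.
(Only the surface reading survives: one fixed dean with respect to all the relevant translators.)

No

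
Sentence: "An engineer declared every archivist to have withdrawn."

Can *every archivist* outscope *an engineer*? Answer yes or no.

The ECM infinitive is scope-transparent — *every archivist* is free to raise above *an engineer*.
Nothing blocks QR of the lower DP to a position above the higher one, so inverse scope is available.
Both orderings are possible: *an engineer* > *every archivist* and *every archivist* > *an engineer*.

Yes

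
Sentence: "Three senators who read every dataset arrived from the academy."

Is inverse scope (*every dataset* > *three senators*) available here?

Structurally, *every dataset* is inside the relative clause *who read every dataset*.
Relative clauses block scope extraction: QR cannot target a position outside the modified NP.
So the wide-scope reading for *every dataset* is blocked.

No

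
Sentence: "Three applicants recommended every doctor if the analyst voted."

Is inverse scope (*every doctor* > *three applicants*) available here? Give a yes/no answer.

Yes

The adjunct island is irrelevant here — *every doctor* and *three applicants* are both in the matrix clause.
Ordinary QR to a clause-peripheral position gives the wide-scope LF for the lower DP.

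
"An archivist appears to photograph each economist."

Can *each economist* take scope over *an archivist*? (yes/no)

Yes

Raising constructions are monoclausal for scope purposes; *each economist* is not separated from *an archivist* by any island.
Clause-internal QR can adjoin the lower DP above the subject, yielding the inverse reading.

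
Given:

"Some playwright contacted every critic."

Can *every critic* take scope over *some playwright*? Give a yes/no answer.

Yes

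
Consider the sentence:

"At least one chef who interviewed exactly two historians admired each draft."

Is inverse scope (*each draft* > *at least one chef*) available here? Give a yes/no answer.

*each draft* is a matrix argument; only *at least one chef* is modified by the relative clause *who interviewed exactly two historians*, so the RC island is irrelevant to the target quantifier.
No island intervenes, so both surface and inverse scope are derivable.

Yes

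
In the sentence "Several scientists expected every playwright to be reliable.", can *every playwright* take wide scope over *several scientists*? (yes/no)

Yes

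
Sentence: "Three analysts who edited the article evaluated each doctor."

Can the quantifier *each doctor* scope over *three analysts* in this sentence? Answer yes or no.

The RC *who edited the article* is an island, but *each doctor* is not inside it — it is the matrix object, a clausemate of *three analysts*.
With no island boundary between them, the object can take inverse scope over the subject via ordinary QR within the clause.
So *each doctor* > *three analysts* is among the available readings.

Yes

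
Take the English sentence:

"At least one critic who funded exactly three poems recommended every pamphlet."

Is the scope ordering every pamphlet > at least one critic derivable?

The relative clause *who funded exactly three poems* modifies *at least one critic*, but *every pamphlet* is not inside that relative clause — it is an argument of the matrix verb.
Since no island is crossed, the inverse ordering is licensed alongside surface scope.

Yes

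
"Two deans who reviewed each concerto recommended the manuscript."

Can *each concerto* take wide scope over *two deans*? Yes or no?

No

Structurally, *each concerto* is inside the relative clause *who reviewed each concerto*.
Relative clauses block scope extraction: QR cannot target a position outside the modified NP.
So *each concerto* cannot raise to a position above *two deans*.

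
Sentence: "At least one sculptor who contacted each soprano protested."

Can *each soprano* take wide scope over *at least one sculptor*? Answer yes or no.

No

Structurally, *each soprano* is inside the relative clause *who contacted each soprano*.
QR out of a relative clause is ruled out by the relative-clause island constraint.
*each soprano* > *at least one sculptor* would require crossing that boundary, which is illicit.
(Only the surface reading survives: one fixed sculptor with respect to all the relevant sopranos.)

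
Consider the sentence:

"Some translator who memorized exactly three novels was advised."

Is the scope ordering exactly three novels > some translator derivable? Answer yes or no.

No

The target quantifier *exactly three novels* is part of the relative clause *who memorized exactly three novels*.
Relative clauses block scope extraction: QR cannot target a position outside the modified NP.
So *exactly three novels* cannot raise high enough to outscope *some translator*; only the surface ordering *some translator* > *exactly three novels* is available.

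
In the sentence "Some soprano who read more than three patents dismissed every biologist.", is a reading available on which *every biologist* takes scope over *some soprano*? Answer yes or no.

Although the sentence contains a relative clause (*who read more than three patents*), *every biologist* is outside it, in the matrix VP.
Ordinary QR to a clause-peripheral position gives the wide-scope LF for the lower DP.

Yes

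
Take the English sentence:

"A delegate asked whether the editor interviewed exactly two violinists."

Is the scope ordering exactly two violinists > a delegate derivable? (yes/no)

*exactly two violinists* sits inside the embedded question *whether the editor interviewed exactly two violinists*.
An indirect question is a wh-island; the filled [Spec,CP] blocks QR across the CP edge.
So *exactly two violinists* cannot raise to a position above *a delegate*.
(Only the surface reading survives: one fixed delegate with respect to all the relevant violinists.)

No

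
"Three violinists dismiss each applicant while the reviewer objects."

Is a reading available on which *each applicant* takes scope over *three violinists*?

Yes

Although there is an adjunct clause, *each applicant* is in the main clause, not inside the adjunct.
With no island boundary between them, the object can take inverse scope over the subject via ordinary QR within the clause.
Both orderings are possible: *three violinists* > *each applicant* and *each applicant* > *three violinists*.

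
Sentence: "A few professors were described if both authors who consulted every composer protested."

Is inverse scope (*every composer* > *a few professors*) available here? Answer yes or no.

*every composer* is embedded in the relative clause *who consulted every composer*, which is itself inside the adjunct *if both authors who consulted every composer protested*.
Nested islands: the RC island is itself inside an adjunct island, so wide scope is doubly excluded.
There is no licit LF on which *every composer* c-commands *a few professors*.

No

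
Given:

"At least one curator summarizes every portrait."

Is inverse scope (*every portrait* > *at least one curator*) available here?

Yes

*every portrait* is the matrix object and *at least one curator* the matrix subject; the two are clausemates.
Ordinary QR to a clause-peripheral position gives the wide-scope LF for the lower DP.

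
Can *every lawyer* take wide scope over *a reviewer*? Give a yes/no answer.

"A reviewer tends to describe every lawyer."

Yes

*every lawyer* is inside a raising infinitive, which is transparent to QR (no CP barrier), so it behaves as a matrix argument.
With no island boundary between them, the object can take inverse scope over the subject via ordinary QR within the clause.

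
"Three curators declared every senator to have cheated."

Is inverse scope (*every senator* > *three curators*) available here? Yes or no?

ECM infinitives lack a CP barrier, so *every senator* can QR over the matrix subject *three curators*.
With no island boundary between them, the object can take inverse scope over the subject via ordinary QR within the clause.

Yes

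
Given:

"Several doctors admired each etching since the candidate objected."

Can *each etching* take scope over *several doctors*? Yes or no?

Although there is an adjunct clause, *each etching* is in the main clause, not inside the adjunct.
Nothing blocks QR of the lower DP to a position above the higher one, so inverse scope is available.
The sentence is scopally ambiguous between *several doctors* > *each etching* and *each etching* > *several doctors*.

Yes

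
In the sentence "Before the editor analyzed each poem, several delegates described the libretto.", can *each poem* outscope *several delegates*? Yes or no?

The target quantifier *each poem* is part of the adjunct clause *before the editor analyzed each poem*.
The adjunct-island constraint bars QR out of an adverbial clause.
So the wide-scope reading for *each poem* is blocked.

No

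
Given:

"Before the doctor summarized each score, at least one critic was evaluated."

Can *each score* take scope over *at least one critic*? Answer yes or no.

No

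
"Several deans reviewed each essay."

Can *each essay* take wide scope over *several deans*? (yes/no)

Yes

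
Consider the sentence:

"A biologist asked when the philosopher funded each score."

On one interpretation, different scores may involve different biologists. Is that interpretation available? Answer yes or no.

The described interpretation is the *each score* > *a biologist* scoping.
The DP *each score* is contained in the embedded question *when the philosopher funded each score*.
Embedded wh-clauses are opaque for QR, so the quantifier stays inside the question.
There is no licit LF on which *each score* c-commands *a biologist*.
(Only the surface reading survives: one fixed biologist with respect to all the relevant scores.)

No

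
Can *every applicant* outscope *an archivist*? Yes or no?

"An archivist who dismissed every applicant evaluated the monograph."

*every applicant* occurs within the relative clause *who dismissed every applicant*.
The relative clause forms an island for QR, so the quantifier is confined to the head noun's restrictor.
*every applicant* > *an archivist* would require crossing that boundary, which is illicit.

No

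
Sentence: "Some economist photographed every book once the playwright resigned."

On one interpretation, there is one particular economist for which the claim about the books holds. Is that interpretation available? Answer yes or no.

Yes

The described interpretation is the *some economist* > *every book* scoping.
Surface scope (*some economist* > *every book*) is always derivable; islands only block QR, not in-situ interpretation.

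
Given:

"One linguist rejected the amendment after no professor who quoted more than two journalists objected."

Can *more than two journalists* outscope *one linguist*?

No

*more than two journalists* sits inside the relative clause *who quoted more than two journalists*, which is itself inside the adjunct *after no professor who quoted more than two journalists objected*.
The quantifier would have to escape first the RC and then the adjunct — two independent island violations.
There is no licit LF on which *more than two journalists* c-commands *one linguist*.
(Only the surface reading survives: one fixed linguist with respect to all the relevant journalists.)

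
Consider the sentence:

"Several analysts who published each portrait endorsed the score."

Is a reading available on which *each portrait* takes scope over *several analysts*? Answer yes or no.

*each portrait* is embedded in the relative clause *who published each portrait*.
Quantifiers inside a relative clause are trapped there; the RC boundary blocks QR.
So the wide-scope reading for *each portrait* is blocked.

No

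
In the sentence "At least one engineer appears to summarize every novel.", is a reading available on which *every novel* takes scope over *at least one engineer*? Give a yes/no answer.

Yes

*every novel* is inside a raising infinitive, which is transparent to QR (no CP barrier), so it behaves as a matrix argument.
With no island boundary between them, the object can take inverse scope over the subject via ordinary QR within the clause.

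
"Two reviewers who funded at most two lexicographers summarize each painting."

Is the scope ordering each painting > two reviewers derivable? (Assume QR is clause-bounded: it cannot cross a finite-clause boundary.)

The RC *who funded at most two lexicographers* is an island, but *each painting* is not inside it — it is the matrix object, a clausemate of *two reviewers*.
QR within a single clause is free, so the lower quantifier may take scope over the higher one.

Yes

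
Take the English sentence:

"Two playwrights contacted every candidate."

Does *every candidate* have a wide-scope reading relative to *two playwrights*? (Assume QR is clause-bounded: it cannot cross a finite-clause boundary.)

Yes

Both DPs are arguments of the same predicate; there is no clause or island boundary between them.
Ordinary QR to a clause-peripheral position gives the wide-scope LF for the lower DP.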